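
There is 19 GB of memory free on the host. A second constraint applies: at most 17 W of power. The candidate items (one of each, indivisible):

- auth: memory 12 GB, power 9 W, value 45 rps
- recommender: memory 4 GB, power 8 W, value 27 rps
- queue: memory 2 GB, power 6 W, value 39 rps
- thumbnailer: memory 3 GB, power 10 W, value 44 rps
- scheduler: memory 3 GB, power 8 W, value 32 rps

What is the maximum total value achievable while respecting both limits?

84 rps

Feasible sets respecting both limits:
- auth+queue: memory 14, power 15, value 84
- queue+thumbnailer: memory 5, power 16, value 83
- auth+scheduler: memory 15, power 17, value 77
- auth+recommender: memory 16, power 17, value 72
Best: 84 rps.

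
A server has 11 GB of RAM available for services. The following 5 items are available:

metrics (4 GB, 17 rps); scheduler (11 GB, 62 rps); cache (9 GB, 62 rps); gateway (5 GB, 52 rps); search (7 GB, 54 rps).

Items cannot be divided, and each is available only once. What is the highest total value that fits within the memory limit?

71 rps

Check high-value combinations within 11 GB:
- metrics+search: memory 4+7=11, value 17+54=71
- metrics+gateway: memory 4+5=9, value 17+52=69
- cache: memory 9, value 62
- scheduler: memory 11, value 62
Best: 71 rps.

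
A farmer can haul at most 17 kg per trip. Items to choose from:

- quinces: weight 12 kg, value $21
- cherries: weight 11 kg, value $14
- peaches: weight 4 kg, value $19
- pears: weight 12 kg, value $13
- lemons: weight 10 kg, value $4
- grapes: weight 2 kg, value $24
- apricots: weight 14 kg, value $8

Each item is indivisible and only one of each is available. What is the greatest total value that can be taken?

Check high-value combinations within 17 kg:
- cherries+peaches+grapes: weight 11+4+2=17, value 14+19+24=57
- peaches+lemons+grapes: weight 4+10+2=16, value 19+4+24=47
- quinces+grapes: weight 12+2=14, value 21+24=45
- peaches+grapes: weight 4+2=6, value 19+24=43
Best: $57.

$57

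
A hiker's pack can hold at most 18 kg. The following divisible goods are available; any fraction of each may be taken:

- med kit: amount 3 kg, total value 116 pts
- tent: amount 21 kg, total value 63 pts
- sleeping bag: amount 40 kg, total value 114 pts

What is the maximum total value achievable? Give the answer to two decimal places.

Take in order of value per unit:
- med kit (116/3 per unit): all 3 → value 116, running total 116.00
- tent (63/21 per unit): 15 of 21 → value 15×63/21 = 45.0000, running total 161.00
Total 161.00.

161.00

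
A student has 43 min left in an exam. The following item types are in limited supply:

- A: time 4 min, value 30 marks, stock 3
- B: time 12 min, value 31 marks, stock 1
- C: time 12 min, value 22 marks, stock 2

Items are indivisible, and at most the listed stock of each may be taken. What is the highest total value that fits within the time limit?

143 marks

Top feasible selections:
- 3×A + 1×B + 1×C: time 36, value 143
- 3×A + 2×C: time 36, value 134
Best: 143 marks.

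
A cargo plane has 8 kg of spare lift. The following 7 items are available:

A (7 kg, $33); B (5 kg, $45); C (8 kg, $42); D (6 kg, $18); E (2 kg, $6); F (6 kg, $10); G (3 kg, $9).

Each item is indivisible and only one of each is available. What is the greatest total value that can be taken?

$54

Check high-value combinations within 8 kg:
- B+G: weight 5+3=8, value 45+9=54
- B+E: weight 5+2=7, value 45+6=51
- B: weight 5, value 45
- C: weight 8, value 42
Best: $54.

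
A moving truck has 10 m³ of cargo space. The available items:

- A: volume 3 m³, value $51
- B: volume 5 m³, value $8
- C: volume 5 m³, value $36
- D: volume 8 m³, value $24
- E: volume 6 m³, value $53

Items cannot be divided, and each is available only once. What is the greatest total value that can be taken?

$104

Check high-value combinations within 10 m³:
- A+E: volume 3+6=9, value 51+53=104
- A+C: volume 3+5=8, value 51+36=87
- A+B: volume 3+5=8, value 51+8=59
Best: $104.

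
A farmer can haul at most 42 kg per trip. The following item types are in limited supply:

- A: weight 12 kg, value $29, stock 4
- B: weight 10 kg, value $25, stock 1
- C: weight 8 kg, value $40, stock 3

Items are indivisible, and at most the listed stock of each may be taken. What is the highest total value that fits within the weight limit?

$149

Top feasible selections:
- 1×A + 3×C: weight 36, value 149
- 1×B + 3×C: weight 34, value 145
Best: $149.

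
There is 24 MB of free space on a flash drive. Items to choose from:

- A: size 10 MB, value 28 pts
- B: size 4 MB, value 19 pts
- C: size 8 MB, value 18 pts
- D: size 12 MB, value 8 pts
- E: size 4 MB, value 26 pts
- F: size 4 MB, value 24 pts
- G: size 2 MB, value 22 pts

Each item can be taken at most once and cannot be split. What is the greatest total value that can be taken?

Check high-value combinations within 24 MB:
- A+B+E+F+G: size 10+4+4+4+2=24, value 28+19+26+24+22=119
- B+C+E+F+G: size 4+8+4+4+2=22, value 19+18+26+24+22=109
- A+E+F+G: size 10+4+4+2=20, value 28+26+24+22=100
- A+B+E+F: size 10+4+4+4=22, value 28+19+26+24=97
- A+B+E+G: size 10+4+4+2=20, value 28+19+26+22=95
Best: 119 pts.

119 pts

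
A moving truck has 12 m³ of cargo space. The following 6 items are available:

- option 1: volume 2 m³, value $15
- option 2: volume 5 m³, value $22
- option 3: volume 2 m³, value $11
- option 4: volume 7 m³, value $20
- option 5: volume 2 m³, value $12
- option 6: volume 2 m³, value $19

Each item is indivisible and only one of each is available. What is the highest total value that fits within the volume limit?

$68

Check high-value combinations within 12 m³:
- option 1+option 2+option 5+option 6: volume 2+5+2+2=11, value 15+22+12+19=68
- option 1+option 2+option 3+option 6: volume 2+5+2+2=11, value 15+22+11+19=67
- option 2+option 3+option 5+option 6: volume 5+2+2+2=11, value 22+11+12+19=64
- option 1+option 2+option 3+option 5: volume 2+5+2+2=11, value 15+22+11+12=60
- option 1+option 3+option 5+option 6: volume 2+2+2+2=8, value 15+11+12+19=57
Best: $68.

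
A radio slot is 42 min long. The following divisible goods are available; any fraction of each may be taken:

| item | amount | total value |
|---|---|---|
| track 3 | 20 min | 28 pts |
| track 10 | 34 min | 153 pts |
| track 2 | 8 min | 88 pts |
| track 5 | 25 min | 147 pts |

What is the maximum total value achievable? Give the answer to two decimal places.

275.50

Take in order of value per unit:
- track 2 (88/8 per unit): all 8 → value 88, running total 88.00
- track 5 (147/25 per unit): all 25 → value 147, running total 235.00
- track 10 (153/34 per unit): 9 of 34 → value 9×153/34 = 40.5000, running total 275.50
Total 275.50.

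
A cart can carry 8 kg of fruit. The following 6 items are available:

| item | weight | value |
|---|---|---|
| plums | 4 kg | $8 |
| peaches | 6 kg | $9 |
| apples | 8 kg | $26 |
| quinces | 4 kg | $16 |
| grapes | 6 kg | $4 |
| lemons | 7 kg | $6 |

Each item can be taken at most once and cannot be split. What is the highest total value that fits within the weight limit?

$26

Check high-value combinations within 8 kg:
- apples: weight 8, value 26
- plums+quinces: weight 4+4=8, value 8+16=24
- quinces: weight 4, value 16
Best: $26.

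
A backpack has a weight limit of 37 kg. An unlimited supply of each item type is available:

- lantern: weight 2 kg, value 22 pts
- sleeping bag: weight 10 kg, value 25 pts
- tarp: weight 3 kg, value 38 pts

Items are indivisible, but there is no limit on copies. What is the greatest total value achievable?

462 pts

Best value-per-unit is tarp at 38/3; filling with it alone gives 12×38 = 456.
Optimal mix: 2×lantern + 11×tarp → weight 37, value 462.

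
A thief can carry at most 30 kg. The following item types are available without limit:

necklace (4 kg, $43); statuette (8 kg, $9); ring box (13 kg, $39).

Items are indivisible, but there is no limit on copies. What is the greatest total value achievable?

$301

Best value-per-unit is necklace at 43/4, and filling with it alone uses weight 7×4=28. No mix of the others beats 7×43 = 301.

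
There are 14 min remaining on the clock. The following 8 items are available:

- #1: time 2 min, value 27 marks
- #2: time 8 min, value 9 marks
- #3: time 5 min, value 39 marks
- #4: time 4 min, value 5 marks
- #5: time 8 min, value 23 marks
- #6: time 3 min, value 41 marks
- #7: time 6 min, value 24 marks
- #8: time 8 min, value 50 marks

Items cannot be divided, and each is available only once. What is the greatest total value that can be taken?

118 marks

Check high-value combinations within 14 min:
- #1+#6+#8: time 2+3+8=13, value 27+41+50=118
- #1+#3+#4+#6: time 2+5+4+3=14, value 27+39+5+41=112
- #1+#3+#6: time 2+5+3=10, value 27+39+41=107
- #3+#6+#7: time 5+3+6=14, value 39+41+24=104
Best: 118 marks.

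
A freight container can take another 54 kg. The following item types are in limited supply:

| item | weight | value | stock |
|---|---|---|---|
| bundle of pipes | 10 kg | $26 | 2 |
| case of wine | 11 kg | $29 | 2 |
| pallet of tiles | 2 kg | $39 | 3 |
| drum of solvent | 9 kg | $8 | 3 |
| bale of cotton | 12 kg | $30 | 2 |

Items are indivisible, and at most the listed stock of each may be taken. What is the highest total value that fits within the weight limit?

Best selections within weight 54 and stock limits:
- 2×case of wine + 3×pallet of tiles + 2×bale of cotton: weight 52, value 235
- 1×bundle of pipes + 1×case of wine + 3×pallet of tiles + 2×bale of cotton: weight 51, value 232
- 1×bundle of pipes + 2×case of wine + 3×pallet of tiles + 1×bale of cotton: weight 50, value 231
Best: $235.

$235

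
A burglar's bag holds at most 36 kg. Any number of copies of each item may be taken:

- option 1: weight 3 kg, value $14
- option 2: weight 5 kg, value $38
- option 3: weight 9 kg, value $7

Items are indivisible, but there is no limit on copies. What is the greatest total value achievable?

Best value-per-unit is option 2 at 38/5, and filling with it alone uses weight 7×5=35. No mix of the others beats 7×38 = 266.

$266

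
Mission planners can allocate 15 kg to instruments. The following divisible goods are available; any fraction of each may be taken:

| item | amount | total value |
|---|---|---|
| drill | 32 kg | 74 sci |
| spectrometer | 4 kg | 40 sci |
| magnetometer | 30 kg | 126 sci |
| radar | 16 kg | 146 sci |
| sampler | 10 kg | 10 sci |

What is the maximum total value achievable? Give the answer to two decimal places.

Take in order of value per unit:
- spectrometer (40/4 per unit): all 4 → value 40, running total 40.00
- radar (146/16 per unit): 11 of 16 → value 11×146/16 = 100.3750, running total 140.38
Total 140.38.

140.38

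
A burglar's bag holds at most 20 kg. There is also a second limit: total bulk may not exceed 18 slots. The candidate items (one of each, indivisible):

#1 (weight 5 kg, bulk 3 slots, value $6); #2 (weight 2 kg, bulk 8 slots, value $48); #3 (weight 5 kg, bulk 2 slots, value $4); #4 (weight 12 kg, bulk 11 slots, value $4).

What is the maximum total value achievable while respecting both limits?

$58

Feasible sets respecting both limits:
- #1+#2+#3: weight 12, bulk 13, value 58
- #1+#2: weight 7, bulk 11, value 54
- #2+#3: weight 7, bulk 10, value 52
Best: $58.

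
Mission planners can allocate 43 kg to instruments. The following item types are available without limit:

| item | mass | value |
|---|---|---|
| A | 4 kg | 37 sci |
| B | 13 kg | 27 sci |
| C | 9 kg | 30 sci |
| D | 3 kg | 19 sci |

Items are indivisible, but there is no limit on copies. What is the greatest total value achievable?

Best value-per-unit is A at 37/4; filling with it alone gives 10×37 = 370.
Optimal mix: 10×A + 1×D → mass 43, value 389.

389 sci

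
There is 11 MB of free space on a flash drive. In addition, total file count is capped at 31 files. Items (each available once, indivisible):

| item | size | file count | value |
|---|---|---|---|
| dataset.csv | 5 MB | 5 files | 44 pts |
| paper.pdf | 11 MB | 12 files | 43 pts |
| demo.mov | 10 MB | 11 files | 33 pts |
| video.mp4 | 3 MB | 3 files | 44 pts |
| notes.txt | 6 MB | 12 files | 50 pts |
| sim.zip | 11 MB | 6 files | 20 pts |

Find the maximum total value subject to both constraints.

Feasible sets respecting both limits:
- dataset.csv+notes.txt: size 11, file count 17, value 94
- video.mp4+notes.txt: size 9, file count 15, value 94
- dataset.csv+video.mp4: size 8, file count 8, value 88
Best: 94 pts.

94 pts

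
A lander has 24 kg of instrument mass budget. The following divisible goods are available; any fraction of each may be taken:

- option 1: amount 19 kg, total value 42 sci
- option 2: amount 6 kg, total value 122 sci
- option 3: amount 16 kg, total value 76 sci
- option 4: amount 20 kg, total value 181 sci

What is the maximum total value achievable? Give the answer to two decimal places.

Take in order of value per unit:
- option 2 (122/6 per unit): all 6 → value 122, running total 122.00
- option 4 (181/20 per unit): 18 of 20 → value 18×181/20 = 162.9000, running total 284.90
Total 284.90.

284.90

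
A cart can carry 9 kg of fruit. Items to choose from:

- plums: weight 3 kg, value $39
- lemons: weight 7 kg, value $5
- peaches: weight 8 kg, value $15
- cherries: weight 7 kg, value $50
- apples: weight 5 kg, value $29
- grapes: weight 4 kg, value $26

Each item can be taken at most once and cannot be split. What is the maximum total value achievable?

$68

This is a 0/1 knapsack; check combinations near the capacity.
- plums+apples: weight 3+5=8, value 39+29=68
- plums+grapes: weight 3+4=7, value 39+26=65
- apples+grapes: weight 5+4=9, value 29+26=55
- cherries: weight 7, value 50
- plums: weight 3, value 39
Best: $68.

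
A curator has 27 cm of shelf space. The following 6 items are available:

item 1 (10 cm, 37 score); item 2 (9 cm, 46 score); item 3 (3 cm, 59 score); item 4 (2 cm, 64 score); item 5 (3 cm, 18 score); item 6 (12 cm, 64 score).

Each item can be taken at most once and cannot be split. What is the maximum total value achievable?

Check high-value combinations within 27 cm:
- item 2+item 3+item 4+item 6: length 9+3+2+12=26, value 46+59+64+64=233
- item 1+item 2+item 3+item 4+item 5: length 10+9+3+2+3=27, value 37+46+59+64+18=224
- item 1+item 3+item 4+item 6: length 10+3+2+12=27, value 37+59+64+64=224
- item 1+item 2+item 3+item 4: length 10+9+3+2=24, value 37+46+59+64=206
- item 3+item 4+item 5+item 6: length 3+2+3+12=20, value 59+64+18+64=205
Best: 233 score.

233 score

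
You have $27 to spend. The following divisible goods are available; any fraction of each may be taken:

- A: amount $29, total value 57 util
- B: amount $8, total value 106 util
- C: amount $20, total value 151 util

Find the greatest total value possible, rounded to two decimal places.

Take in order of value per unit:
- B (106/8 per unit): all 8 → value 106, running total 106.00
- C (151/20 per unit): 19 of 20 → value 19×151/20 = 143.4500, running total 249.45
Total 249.45.

249.45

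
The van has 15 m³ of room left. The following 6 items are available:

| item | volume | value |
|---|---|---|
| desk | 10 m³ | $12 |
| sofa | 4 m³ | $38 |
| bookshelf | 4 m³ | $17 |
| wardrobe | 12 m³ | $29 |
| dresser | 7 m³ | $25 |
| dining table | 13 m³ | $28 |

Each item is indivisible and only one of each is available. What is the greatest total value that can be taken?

$80

Check high-value combinations within 15 m³:
- sofa+bookshelf+dresser: volume 4+4+7=15, value 38+17+25=80
- sofa+dresser: volume 4+7=11, value 38+25=63
- sofa+bookshelf: volume 4+4=8, value 38+17=55
- desk+sofa: volume 10+4=14, value 12+38=50
- bookshelf+dresser: volume 4+7=11, value 17+25=42
Best: $80.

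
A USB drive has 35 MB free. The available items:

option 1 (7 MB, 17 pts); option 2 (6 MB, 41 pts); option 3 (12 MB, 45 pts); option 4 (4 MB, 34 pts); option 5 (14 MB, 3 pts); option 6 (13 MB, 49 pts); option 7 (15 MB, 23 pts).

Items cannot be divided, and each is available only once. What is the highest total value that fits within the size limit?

Check high-value combinations within 35 MB:
- option 2+option 3+option 4+option 6: size 6+12+4+13=35, value 41+45+34+49=169
- option 1+option 2+option 4+option 6: size 7+6+4+13=30, value 17+41+34+49=141
- option 1+option 2+option 3+option 4: size 7+6+12+4=29, value 17+41+45+34=137
Best: 169 pts.

169 pts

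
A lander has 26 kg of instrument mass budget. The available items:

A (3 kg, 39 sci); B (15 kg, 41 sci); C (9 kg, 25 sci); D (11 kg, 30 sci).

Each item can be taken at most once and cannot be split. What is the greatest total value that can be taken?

This is a 0/1 knapsack; check combinations near the capacity.
- A+C+D: mass 3+9+11=23, value 39+25+30=94
- A+B: mass 3+15=18, value 39+41=80
- B+D: mass 15+11=26, value 41+30=71
Best: 94 sci.

94 sci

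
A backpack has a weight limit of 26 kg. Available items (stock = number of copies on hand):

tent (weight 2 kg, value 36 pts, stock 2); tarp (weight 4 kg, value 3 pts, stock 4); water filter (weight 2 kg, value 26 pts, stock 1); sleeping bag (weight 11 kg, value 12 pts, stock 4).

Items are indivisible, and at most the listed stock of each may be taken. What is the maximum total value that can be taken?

Best selections within weight 26 and stock limits:
- 2×tent + 2×tarp + 1×water filter + 1×sleeping bag: weight 25, value 116
- 2×tent + 1×tarp + 1×water filter + 1×sleeping bag: weight 21, value 113
Best: 116 pts.

116 pts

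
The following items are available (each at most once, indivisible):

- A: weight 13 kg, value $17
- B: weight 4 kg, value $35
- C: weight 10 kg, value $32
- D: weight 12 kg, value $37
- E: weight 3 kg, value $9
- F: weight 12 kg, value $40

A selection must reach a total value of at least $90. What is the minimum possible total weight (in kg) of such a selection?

Subsets with value ≥ 90, sorted by total weight:
- B+C+F: weight 26, value 107
- B+C+D: weight 26, value 104
- B+D+F: weight 28, value 112
Minimum weight: 26 kg.

26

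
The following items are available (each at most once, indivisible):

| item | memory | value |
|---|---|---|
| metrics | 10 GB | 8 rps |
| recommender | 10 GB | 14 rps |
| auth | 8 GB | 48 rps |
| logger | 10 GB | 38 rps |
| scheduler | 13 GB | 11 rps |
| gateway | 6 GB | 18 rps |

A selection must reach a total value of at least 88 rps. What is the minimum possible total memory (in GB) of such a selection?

24

Subsets with value ≥ 88, sorted by total memory:
- auth+logger+gateway: memory 24, value 104
- recommender+auth+logger: memory 28, value 100
Minimum memory: 24 GB.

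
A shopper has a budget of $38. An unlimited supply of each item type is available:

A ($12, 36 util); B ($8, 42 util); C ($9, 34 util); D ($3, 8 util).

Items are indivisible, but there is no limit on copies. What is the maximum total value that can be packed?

184 util

Best value-per-unit is B at 42/8; filling with it alone gives 4×42 = 168.
Optimal mix: 4×B + 2×D → cost 38, value 184.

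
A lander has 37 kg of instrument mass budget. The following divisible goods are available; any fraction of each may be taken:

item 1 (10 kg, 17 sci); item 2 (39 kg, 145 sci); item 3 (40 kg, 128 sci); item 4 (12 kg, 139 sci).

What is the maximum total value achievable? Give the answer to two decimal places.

231.95

Take in order of value per unit:
- item 4 (139/12 per unit): all 12 → value 139, running total 139.00
- item 2 (145/39 per unit): 25 of 39 → value 25×145/39 = 92.9487, running total 231.95
Total 231.95.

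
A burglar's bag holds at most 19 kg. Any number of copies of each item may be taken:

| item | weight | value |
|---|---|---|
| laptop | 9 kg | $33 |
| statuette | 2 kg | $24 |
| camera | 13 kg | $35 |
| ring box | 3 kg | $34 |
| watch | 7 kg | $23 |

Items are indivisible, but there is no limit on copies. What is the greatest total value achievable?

Best value-per-unit is statuette at 24/2; filling with it alone gives 9×24 = 216.
Optimal mix: 8×statuette + 1×ring box → weight 19, value 226.

$226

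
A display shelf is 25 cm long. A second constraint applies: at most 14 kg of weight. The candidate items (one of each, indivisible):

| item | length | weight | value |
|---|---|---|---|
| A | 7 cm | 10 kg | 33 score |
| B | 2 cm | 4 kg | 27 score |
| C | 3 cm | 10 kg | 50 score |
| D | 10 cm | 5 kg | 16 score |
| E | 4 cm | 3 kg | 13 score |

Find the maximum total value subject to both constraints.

77 score

Feasible sets respecting both limits:
- B+C: length 5, weight 14, value 77
- C+E: length 7, weight 13, value 63
- A+B: length 9, weight 14, value 60
Best: 77 score.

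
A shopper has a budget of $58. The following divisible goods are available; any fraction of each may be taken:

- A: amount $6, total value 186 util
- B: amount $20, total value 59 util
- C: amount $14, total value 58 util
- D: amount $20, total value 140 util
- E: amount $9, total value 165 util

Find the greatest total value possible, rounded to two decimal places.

575.55

Take in order of value per unit:
- A (186/6 per unit): all 6 → value 186, running total 186.00
- E (165/9 per unit): all 9 → value 165, running total 351.00
- D (140/20 per unit): all 20 → value 140, running total 491.00
- C (58/14 per unit): all 14 → value 58, running total 549.00
- B (59/20 per unit): 9 of 20 → value 9×59/20 = 26.5500, running total 575.55
Total 575.55.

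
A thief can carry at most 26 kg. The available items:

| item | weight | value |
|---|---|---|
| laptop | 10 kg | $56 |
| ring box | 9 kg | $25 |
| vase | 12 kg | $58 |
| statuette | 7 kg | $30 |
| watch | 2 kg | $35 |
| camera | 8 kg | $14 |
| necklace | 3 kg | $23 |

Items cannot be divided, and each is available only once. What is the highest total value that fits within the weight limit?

Check high-value combinations within 26 kg:
- laptop+vase+watch: weight 10+12+2=24, value 56+58+35=149
- vase+statuette+watch+necklace: weight 12+7+2+3=24, value 58+30+35+23=146
- laptop+statuette+watch+necklace: weight 10+7+2+3=22, value 56+30+35+23=144
- ring box+vase+watch+necklace: weight 9+12+2+3=26, value 25+58+35+23=141
Best: $149.

$149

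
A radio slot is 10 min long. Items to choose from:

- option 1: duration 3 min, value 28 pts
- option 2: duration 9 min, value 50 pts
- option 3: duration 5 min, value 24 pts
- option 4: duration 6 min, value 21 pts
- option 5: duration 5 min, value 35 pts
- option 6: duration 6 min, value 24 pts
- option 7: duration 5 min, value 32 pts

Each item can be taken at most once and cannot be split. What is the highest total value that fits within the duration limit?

67 pts

Check high-value combinations within 10 min:
- option 5+option 7: duration 5+5=10, value 35+32=67
- option 1+option 5: duration 3+5=8, value 28+35=63
- option 1+option 7: duration 3+5=8, value 28+32=60
- option 3+option 5: duration 5+5=10, value 24+35=59
- option 3+option 7: duration 5+5=10, value 24+32=56
Best: 67 pts.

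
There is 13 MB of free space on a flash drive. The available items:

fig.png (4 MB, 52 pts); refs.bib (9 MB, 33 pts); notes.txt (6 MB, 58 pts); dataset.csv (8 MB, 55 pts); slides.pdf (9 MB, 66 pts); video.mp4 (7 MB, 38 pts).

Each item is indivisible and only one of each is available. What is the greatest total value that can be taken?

Check high-value combinations within 13 MB:
- fig.png+slides.pdf: size 4+9=13, value 52+66=118
- fig.png+notes.txt: size 4+6=10, value 52+58=110
- fig.png+dataset.csv: size 4+8=12, value 52+55=107
- notes.txt+video.mp4: size 6+7=13, value 58+38=96
- fig.png+video.mp4: size 4+7=11, value 52+38=90
Best: 118 pts.

118 pts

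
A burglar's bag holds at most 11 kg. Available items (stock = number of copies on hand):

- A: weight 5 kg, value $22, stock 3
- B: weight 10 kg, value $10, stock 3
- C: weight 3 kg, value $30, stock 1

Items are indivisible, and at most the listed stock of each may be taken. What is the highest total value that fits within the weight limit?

$52

Top feasible selections:
- 1×A + 1×C: weight 8, value 52
- 2×A: weight 10, value 44
- 1×C: weight 3, value 30
- 1×A: weight 5, value 22
Best: $52.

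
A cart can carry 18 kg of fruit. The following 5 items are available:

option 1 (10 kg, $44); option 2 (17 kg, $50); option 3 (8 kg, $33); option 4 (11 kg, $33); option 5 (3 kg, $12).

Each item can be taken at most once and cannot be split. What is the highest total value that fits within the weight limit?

Check high-value combinations within 18 kg:
- option 1+option 3: weight 10+8=18, value 44+33=77
- option 1+option 5: weight 10+3=13, value 44+12=56
- option 2: weight 17, value 50
- option 3+option 5: weight 8+3=11, value 33+12=45
Best: $77.

$77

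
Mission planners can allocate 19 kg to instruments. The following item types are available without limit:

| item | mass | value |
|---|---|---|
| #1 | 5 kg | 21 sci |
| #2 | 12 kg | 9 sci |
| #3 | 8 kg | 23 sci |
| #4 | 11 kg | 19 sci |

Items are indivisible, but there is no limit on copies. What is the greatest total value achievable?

Best value-per-unit is #1 at 21/5; filling with it alone gives 3×21 = 63.
Optimal mix: 2×#1 + 1×#3 → mass 18, value 65.

65 sci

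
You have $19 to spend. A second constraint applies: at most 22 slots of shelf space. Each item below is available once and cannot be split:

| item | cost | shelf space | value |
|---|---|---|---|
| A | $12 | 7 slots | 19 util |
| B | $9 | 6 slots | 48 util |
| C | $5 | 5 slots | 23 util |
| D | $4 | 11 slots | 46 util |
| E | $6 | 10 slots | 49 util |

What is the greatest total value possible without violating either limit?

Feasible sets respecting both limits:
- B+C+D: cost 18, shelf space 22, value 117
- B+E: cost 15, shelf space 16, value 97
- D+E: cost 10, shelf space 21, value 95
Best: 117 util.

117 util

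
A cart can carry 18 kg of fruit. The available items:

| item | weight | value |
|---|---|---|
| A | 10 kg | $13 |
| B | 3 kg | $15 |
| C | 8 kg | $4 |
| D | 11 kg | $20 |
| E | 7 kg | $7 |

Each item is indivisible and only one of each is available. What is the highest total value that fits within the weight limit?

$35

Check high-value combinations within 18 kg:
- B+D: weight 3+11=14, value 15+20=35
- A+B: weight 10+3=13, value 13+15=28
- D+E: weight 11+7=18, value 20+7=27
Best: $35.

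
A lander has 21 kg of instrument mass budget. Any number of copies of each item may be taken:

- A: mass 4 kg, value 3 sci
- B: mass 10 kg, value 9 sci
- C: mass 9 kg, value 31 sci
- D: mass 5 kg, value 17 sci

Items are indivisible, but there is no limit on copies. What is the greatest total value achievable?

Best value-per-unit is C at 31/9; filling with it alone gives 2×31 = 62.
Optimal mix: 4×D → mass 20, value 68.

68 sci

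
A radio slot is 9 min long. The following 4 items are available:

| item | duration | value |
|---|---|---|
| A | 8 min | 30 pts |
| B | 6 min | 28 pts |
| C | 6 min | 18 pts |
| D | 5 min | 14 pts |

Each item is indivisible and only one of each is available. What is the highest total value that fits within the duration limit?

Check high-value combinations within 9 min:
- A: duration 8, value 30
- B: duration 6, value 28
- C: duration 6, value 18
- D: duration 5, value 14
Best: 30 pts.

30 pts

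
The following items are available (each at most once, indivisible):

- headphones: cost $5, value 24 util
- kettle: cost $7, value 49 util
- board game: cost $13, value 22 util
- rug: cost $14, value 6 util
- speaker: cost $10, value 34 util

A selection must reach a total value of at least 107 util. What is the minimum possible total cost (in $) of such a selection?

22

Subsets with value ≥ 107, sorted by total cost:
- headphones+kettle+speaker: cost 22, value 107
- headphones+kettle+board game+speaker: cost 35, value 129
Minimum cost: 22 $.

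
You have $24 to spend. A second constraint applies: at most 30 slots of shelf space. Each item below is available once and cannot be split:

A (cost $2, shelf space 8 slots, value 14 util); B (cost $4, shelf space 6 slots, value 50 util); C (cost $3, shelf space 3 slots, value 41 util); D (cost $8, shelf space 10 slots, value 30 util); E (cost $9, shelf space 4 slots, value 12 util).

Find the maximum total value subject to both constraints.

135 util

Feasible sets respecting both limits:
- A+B+C+D: cost 17, shelf space 27, value 135
- B+C+D+E: cost 24, shelf space 23, value 133
- B+C+D: cost 15, shelf space 19, value 121
- A+B+C+E: cost 18, shelf space 21, value 117
Best: 135 util.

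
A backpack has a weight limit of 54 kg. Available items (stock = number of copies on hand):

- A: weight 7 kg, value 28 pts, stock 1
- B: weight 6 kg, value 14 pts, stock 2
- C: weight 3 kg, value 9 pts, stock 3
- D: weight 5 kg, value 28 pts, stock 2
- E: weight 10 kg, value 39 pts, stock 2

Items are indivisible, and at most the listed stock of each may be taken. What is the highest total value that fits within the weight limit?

203 pts

Best selections within weight 54 and stock limits:
- 1×A + 1×B + 3×C + 2×D + 2×E: weight 52, value 203
- 1×A + 2×B + 1×C + 2×D + 2×E: weight 52, value 199
- 1×A + 1×B + 2×C + 2×D + 2×E: weight 49, value 194
Best: 203 pts.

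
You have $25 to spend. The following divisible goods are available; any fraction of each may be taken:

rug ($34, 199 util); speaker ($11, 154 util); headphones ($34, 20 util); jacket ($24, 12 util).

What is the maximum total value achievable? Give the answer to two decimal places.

235.94

Take in order of value per unit:
- speaker (154/11 per unit): all 11 → value 154, running total 154.00
- rug (199/34 per unit): 14 of 34 → value 14×199/34 = 81.9412, running total 235.94
Total 235.94.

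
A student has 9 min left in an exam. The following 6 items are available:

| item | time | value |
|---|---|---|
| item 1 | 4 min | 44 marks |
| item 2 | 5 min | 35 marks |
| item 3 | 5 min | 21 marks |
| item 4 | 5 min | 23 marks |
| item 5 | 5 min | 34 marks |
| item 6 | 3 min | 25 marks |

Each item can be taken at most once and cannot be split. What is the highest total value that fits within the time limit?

Check high-value combinations within 9 min:
- item 1+item 2: time 4+5=9, value 44+35=79
- item 1+item 5: time 4+5=9, value 44+34=78
- item 1+item 6: time 4+3=7, value 44+25=69
- item 1+item 4: time 4+5=9, value 44+23=67
Best: 79 marks.

79 marks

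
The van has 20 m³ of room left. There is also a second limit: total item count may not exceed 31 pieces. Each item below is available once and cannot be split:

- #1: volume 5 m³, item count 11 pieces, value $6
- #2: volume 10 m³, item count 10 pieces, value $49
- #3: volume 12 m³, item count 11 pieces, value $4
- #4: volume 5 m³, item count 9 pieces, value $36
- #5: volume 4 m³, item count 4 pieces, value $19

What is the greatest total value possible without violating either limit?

Feasible sets respecting both limits:
- #2+#4+#5: volume 19, item count 23, value 104
- #1+#2+#4: volume 20, item count 30, value 91
- #2+#4: volume 15, item count 19, value 85
Best: $104.

$104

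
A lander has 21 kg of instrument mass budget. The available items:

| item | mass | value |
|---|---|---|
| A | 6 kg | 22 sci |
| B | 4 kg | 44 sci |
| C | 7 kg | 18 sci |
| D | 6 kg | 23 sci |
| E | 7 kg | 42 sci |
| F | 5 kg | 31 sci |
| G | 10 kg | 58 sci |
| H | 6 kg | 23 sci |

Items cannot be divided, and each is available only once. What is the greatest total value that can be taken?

144 sci

Check high-value combinations within 21 kg:
- B+E+G: mass 4+7+10=21, value 44+42+58=144
- B+F+G: mass 4+5+10=19, value 44+31+58=133
- B+D+G: mass 4+6+10=20, value 44+23+58=125
Best: 144 sci.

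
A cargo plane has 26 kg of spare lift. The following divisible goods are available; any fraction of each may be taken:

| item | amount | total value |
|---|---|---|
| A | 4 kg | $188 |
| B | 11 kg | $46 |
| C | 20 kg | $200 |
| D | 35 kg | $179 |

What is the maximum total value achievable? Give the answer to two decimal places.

Take in order of value per unit:
- A (188/4 per unit): all 4 → value 188, running total 188.00
- C (200/20 per unit): all 20 → value 200, running total 388.00
- D (179/35 per unit): 2 of 35 → value 2×179/35 = 10.2286, running total 398.23
Total 398.23.

398.23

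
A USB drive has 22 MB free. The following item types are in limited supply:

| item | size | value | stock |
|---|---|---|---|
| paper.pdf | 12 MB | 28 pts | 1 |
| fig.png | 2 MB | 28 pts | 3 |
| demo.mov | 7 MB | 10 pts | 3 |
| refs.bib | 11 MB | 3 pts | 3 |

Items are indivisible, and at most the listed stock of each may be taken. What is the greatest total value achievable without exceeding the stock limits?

112 pts

Best selections within size 22 and stock limits:
- 1×paper.pdf + 3×fig.png: size 18, value 112
- 3×fig.png + 2×demo.mov: size 20, value 104
- 3×fig.png + 1×demo.mov: size 13, value 94
- 3×fig.png + 1×refs.bib: size 17, value 87
Best: 112 pts.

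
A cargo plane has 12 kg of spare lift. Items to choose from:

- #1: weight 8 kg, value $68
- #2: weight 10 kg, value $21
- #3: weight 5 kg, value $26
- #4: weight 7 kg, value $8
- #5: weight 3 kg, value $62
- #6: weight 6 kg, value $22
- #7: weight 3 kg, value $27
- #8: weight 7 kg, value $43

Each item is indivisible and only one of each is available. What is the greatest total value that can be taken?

Check high-value combinations within 12 kg:
- #1+#5: weight 8+3=11, value 68+62=130
- #3+#5+#7: weight 5+3+3=11, value 26+62+27=115
- #5+#6+#7: weight 3+6+3=12, value 62+22+27=111
- #5+#8: weight 3+7=10, value 62+43=105
- #1+#7: weight 8+3=11, value 68+27=95
Best: $130.

$130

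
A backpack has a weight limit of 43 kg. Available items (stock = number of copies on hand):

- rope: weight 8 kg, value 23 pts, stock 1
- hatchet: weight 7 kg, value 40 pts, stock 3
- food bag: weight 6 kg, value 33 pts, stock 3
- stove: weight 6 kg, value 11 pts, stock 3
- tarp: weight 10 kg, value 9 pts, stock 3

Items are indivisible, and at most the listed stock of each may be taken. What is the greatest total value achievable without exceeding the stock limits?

219 pts

Best selections within weight 43 and stock limits:
- 3×hatchet + 3×food bag: weight 39, value 219
- 1×rope + 3×hatchet + 2×food bag: weight 41, value 209
- 1×rope + 2×hatchet + 3×food bag: weight 40, value 202
Best: 219 pts.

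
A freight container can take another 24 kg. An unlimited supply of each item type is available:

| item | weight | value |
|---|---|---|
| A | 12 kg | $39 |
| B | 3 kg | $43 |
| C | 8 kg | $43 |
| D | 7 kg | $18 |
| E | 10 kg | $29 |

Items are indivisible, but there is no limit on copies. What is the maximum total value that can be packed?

Best value-per-unit is B at 43/3, and filling with it alone uses weight 8×3=24. No mix of the others beats 8×43 = 344.

$344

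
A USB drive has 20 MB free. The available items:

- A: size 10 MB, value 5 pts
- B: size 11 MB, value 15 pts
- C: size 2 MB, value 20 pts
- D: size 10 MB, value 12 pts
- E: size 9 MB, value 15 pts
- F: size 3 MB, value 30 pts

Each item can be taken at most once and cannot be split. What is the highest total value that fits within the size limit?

Check high-value combinations within 20 MB:
- C+E+F: size 2+9+3=14, value 20+15+30=65
- B+C+F: size 11+2+3=16, value 15+20+30=65
- C+D+F: size 2+10+3=15, value 20+12+30=62
- A+C+F: size 10+2+3=15, value 5+20+30=55
Best: 65 pts.

65 pts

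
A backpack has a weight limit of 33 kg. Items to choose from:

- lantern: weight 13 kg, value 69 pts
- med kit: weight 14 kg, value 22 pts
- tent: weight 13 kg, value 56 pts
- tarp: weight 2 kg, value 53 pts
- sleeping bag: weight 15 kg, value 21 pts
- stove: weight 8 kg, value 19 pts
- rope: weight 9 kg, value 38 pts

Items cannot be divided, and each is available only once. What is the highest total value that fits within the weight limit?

179 pts

Check high-value combinations within 33 kg:
- lantern+tarp+stove+rope: weight 13+2+8+9=32, value 69+53+19+38=179
- lantern+tent+tarp: weight 13+13+2=28, value 69+56+53=178
- tent+tarp+stove+rope: weight 13+2+8+9=32, value 56+53+19+38=166
- lantern+tarp+rope: weight 13+2+9=24, value 69+53+38=160
Best: 179 pts.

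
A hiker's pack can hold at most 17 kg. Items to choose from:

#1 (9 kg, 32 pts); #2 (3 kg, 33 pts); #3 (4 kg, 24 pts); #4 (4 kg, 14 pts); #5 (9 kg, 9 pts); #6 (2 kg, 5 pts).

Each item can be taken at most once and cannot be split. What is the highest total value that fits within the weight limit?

89 pts

This is a 0/1 knapsack; check combinations near the capacity.
- #1+#2+#3: weight 9+3+4=16, value 32+33+24=89
- #1+#2+#4: weight 9+3+4=16, value 32+33+14=79
- #2+#3+#4+#6: weight 3+4+4+2=13, value 33+24+14+5=76
Best: 89 pts.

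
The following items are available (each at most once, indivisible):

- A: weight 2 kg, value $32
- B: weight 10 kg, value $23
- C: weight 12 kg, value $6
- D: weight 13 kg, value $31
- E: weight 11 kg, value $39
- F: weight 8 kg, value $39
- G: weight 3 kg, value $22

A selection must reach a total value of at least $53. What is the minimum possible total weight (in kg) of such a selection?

Subsets with value ≥ 53, sorted by total weight:
- A+G: weight 5, value 54
- A+F: weight 10, value 71
- F+G: weight 11, value 61
Minimum weight: 5 kg.

5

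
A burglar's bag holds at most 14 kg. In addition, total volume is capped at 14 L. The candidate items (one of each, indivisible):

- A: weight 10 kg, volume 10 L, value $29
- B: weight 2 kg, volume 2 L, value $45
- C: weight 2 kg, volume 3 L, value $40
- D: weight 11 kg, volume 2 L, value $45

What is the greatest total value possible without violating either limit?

Feasible sets respecting both limits:
- B+D: weight 13, volume 4, value 90
- B+C: weight 4, volume 5, value 85
- C+D: weight 13, volume 5, value 85
- A+B: weight 12, volume 12, value 74
Best: $90.

$90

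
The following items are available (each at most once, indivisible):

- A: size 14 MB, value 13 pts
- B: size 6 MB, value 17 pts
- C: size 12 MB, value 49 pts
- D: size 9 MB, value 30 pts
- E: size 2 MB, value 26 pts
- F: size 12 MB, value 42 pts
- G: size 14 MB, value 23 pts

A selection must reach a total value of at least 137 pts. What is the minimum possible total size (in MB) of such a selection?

35

Subsets with value ≥ 137, sorted by total size:
- C+D+E+F: size 35, value 147
- B+C+D+F: size 39, value 138
- C+E+F+G: size 40, value 140
Minimum size: 35 MB.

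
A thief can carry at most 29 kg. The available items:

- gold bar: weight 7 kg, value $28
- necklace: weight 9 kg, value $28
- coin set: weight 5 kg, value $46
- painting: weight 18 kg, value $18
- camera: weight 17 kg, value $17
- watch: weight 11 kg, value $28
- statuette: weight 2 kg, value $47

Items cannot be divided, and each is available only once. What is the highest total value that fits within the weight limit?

This is a 0/1 knapsack; check combinations near the capacity.
- gold bar+necklace+coin set+statuette: weight 7+9+5+2=23, value 28+28+46+47=149
- gold bar+coin set+watch+statuette: weight 7+5+11+2=25, value 28+46+28+47=149
- necklace+coin set+watch+statuette: weight 9+5+11+2=27, value 28+46+28+47=149
- gold bar+necklace+watch+statuette: weight 7+9+11+2=29, value 28+28+28+47=131
- gold bar+coin set+statuette: weight 7+5+2=14, value 28+46+47=121
Best: $149.

$149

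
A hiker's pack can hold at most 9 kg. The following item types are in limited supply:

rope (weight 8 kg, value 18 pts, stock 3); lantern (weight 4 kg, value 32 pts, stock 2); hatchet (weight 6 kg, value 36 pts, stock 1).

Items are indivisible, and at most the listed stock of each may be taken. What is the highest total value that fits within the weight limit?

64 pts

Top feasible selections:
- 2×lantern: weight 8, value 64
- 1×hatchet: weight 6, value 36
- 1×lantern: weight 4, value 32
- 1×rope: weight 8, value 18
Best: 64 pts.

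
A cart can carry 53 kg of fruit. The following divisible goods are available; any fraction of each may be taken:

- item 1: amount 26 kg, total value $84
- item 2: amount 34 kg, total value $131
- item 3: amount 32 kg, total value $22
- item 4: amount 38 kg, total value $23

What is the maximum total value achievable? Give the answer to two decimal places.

Take in order of value per unit:
- item 2 (131/34 per unit): all 34 → value 131, running total 131.00
- item 1 (84/26 per unit): 19 of 26 → value 19×84/26 = 61.3846, running total 192.38
Total 192.38.

192.38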